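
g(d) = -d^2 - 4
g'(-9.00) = 18.00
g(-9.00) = -85.00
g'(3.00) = -6.00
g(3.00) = -13.00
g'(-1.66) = 3.32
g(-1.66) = -6.76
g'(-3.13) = 6.26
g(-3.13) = -13.80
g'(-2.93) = 5.86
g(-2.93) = -12.58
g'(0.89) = -1.78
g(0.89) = -4.79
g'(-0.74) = 1.48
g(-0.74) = -4.55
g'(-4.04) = 8.08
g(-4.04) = -20.32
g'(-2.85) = 5.70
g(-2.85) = -12.12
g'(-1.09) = 2.18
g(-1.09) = -5.19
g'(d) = -2*d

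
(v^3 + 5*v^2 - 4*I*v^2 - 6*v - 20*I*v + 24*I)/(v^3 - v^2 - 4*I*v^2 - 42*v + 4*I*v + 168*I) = (v - 1)/(v - 7)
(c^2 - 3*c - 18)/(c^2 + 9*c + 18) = (c - 6)/(c + 6)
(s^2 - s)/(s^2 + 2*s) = (s - 1)/(s + 2)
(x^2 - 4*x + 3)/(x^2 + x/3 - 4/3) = 3*(x - 3)/(3*x + 4)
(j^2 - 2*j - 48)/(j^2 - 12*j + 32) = (j + 6)/(j - 4)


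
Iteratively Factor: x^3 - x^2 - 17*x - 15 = (x + 3)*(x^2 - 4*x - 5) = (x + 1)*(x + 3)*(x - 5)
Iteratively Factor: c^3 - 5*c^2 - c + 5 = (c + 1)*(c^2 - 6*c + 5) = (c - 1)*(c + 1)*(c - 5)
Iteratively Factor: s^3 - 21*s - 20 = (s + 1)*(s^2 - s - 20) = (s + 1)*(s + 4)*(s - 5)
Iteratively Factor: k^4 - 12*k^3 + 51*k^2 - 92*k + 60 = (k - 5)*(k^3 - 7*k^2 + 16*k - 12) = (k - 5)*(k - 3)*(k^2 - 4*k + 4) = (k - 5)*(k - 3)*(k - 2)*(k - 2)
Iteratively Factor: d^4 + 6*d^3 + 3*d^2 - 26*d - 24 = (d + 1)*(d^3 + 5*d^2 - 2*d - 24) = (d + 1)*(d + 3)*(d^2 + 2*d - 8) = (d - 2)*(d + 1)*(d + 3)*(d + 4)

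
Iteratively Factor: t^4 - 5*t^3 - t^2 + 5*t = (t - 1)*(t^3 - 4*t^2 - 5*t) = (t - 1)*(t + 1)*(t^2 - 5*t) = (t - 5)*(t - 1)*(t + 1)*(t)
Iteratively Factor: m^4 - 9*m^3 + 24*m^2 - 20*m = (m)*(m^3 - 9*m^2 + 24*m - 20) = m*(m - 2)*(m^2 - 7*m + 10) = m*(m - 2)^2*(m - 5)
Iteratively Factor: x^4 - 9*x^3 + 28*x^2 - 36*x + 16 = (x - 1)*(x^3 - 8*x^2 + 20*x - 16) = (x - 4)*(x - 1)*(x^2 - 4*x + 4) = (x - 4)*(x - 2)*(x - 1)*(x - 2)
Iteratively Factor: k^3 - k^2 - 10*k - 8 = (k - 4)*(k^2 + 3*k + 2) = (k - 4)*(k + 1)*(k + 2)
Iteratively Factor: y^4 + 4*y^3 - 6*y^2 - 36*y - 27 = (y + 1)*(y^3 + 3*y^2 - 9*y - 27) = (y + 1)*(y + 3)*(y^2 - 9) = (y + 1)*(y + 3)^2*(y - 3)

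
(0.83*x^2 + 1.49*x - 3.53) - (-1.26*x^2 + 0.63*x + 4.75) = 2.09*x^2 + 0.86*x - 8.28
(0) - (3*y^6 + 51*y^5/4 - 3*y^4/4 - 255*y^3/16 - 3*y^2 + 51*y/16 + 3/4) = -3*y^6 - 51*y^5/4 + 3*y^4/4 + 255*y^3/16 + 3*y^2 - 51*y/16 - 3/4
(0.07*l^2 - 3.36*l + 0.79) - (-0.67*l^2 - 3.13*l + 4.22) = 0.74*l^2 - 0.23*l - 3.43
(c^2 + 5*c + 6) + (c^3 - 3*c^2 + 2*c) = c^3 - 2*c^2 + 7*c + 6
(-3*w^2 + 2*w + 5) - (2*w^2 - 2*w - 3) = -5*w^2 + 4*w + 8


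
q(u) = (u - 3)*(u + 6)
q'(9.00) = 21.00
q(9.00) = 90.00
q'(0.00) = 3.00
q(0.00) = -18.00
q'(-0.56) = 1.88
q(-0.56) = -19.37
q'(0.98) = 4.96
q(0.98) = -14.10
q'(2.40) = 7.80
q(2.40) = -5.04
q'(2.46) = 7.92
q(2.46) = -4.57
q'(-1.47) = 0.06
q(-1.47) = -20.25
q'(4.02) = 11.04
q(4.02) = 10.22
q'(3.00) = 9.00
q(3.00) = 0.00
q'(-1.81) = -0.62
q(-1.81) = -20.15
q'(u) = 2*u + 3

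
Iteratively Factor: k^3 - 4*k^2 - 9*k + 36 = (k - 3)*(k^2 - k - 12) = (k - 4)*(k - 3)*(k + 3)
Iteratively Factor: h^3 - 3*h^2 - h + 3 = (h - 1)*(h^2 - 2*h - 3) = (h - 3)*(h - 1)*(h + 1)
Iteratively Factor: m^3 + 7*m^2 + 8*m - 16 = (m + 4)*(m^2 + 3*m - 4) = (m - 1)*(m + 4)*(m + 4)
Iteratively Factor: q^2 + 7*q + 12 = (q + 4)*(q + 3)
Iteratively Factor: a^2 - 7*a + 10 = (a - 2)*(a - 5)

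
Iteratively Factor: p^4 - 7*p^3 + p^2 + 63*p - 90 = (p - 3)*(p^3 - 4*p^2 - 11*p + 30) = (p - 3)*(p - 2)*(p^2 - 2*p - 15) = (p - 5)*(p - 3)*(p - 2)*(p + 3)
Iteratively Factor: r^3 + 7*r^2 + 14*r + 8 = (r + 1)*(r^2 + 6*r + 8) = (r + 1)*(r + 2)*(r + 4)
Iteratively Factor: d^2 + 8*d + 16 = (d + 4)*(d + 4)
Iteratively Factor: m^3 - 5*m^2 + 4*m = (m - 1)*(m^2 - 4*m) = (m - 4)*(m - 1)*(m)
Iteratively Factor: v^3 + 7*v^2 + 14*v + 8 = (v + 1)*(v^2 + 6*v + 8) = (v + 1)*(v + 2)*(v + 4)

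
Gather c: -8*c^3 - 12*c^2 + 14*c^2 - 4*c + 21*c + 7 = -8*c^3 + 2*c^2 + 17*c + 7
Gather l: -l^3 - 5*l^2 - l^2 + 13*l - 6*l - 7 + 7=-l^3 - 6*l^2 + 7*l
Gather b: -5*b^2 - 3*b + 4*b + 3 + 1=-5*b^2 + b + 4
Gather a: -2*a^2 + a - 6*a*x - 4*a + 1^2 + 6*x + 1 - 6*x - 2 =-2*a^2 + a*(-6*x - 3)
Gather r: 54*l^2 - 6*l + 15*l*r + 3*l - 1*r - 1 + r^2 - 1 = 54*l^2 - 3*l + r^2 + r*(15*l - 1) - 2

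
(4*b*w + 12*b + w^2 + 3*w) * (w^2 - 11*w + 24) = 4*b*w^3 - 32*b*w^2 - 36*b*w + 288*b + w^4 - 8*w^3 - 9*w^2 + 72*w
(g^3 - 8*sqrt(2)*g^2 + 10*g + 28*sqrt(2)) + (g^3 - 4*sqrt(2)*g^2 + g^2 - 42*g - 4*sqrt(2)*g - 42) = 2*g^3 - 12*sqrt(2)*g^2 + g^2 - 32*g - 4*sqrt(2)*g - 42 + 28*sqrt(2)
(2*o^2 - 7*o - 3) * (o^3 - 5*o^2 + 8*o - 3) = 2*o^5 - 17*o^4 + 48*o^3 - 47*o^2 - 3*o + 9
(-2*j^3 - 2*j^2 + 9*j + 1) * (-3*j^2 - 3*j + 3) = 6*j^5 + 12*j^4 - 27*j^3 - 36*j^2 + 24*j + 3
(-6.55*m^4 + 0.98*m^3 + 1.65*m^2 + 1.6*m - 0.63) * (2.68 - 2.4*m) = 15.72*m^5 - 19.906*m^4 - 1.3336*m^3 + 0.582*m^2 + 5.8*m - 1.6884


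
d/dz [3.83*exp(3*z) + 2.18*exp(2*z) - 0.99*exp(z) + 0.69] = (11.49*exp(2*z) + 4.36*exp(z) - 0.99)*exp(z)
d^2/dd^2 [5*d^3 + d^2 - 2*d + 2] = 30*d + 2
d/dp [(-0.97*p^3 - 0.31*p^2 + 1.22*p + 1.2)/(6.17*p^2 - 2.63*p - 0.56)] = (-5.9849*p^4 + 5.1022*p^3 - 5.0825*p^2 - 14.4608*p + 2.4728)/(38.0689*p^4 - 32.4542*p^3 + 0.00649999999999817*p^2 + 2.9456*p + 0.3136)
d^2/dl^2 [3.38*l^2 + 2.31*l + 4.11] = 6.76000000000000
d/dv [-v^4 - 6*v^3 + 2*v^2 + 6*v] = -4*v^3 - 18*v^2 + 4*v + 6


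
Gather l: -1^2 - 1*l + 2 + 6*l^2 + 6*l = 6*l^2 + 5*l + 1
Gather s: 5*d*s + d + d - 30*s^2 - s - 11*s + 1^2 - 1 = 2*d - 30*s^2 + s*(5*d - 12)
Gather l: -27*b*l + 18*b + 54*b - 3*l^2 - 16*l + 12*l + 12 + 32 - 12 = 72*b - 3*l^2 + l*(-27*b - 4) + 32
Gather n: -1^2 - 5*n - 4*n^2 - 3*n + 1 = -4*n^2 - 8*n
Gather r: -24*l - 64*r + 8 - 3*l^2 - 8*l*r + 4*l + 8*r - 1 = -3*l^2 - 20*l + r*(-8*l - 56) + 7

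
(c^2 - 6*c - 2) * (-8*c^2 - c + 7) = -8*c^4 + 47*c^3 + 29*c^2 - 40*c - 14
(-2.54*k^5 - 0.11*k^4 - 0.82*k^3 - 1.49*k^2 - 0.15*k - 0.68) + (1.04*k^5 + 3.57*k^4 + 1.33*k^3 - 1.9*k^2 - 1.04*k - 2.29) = -1.5*k^5 + 3.46*k^4 + 0.51*k^3 - 3.39*k^2 - 1.19*k - 2.97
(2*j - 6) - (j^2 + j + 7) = -j^2 + j - 13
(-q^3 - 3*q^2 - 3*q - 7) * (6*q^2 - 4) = -6*q^5 - 18*q^4 - 14*q^3 - 30*q^2 + 12*q + 28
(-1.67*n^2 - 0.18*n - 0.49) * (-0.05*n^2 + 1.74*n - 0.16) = 0.0835*n^4 - 2.8968*n^3 - 0.0215*n^2 - 0.8238*n + 0.0784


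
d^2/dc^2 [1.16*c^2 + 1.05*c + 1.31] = 2.32000000000000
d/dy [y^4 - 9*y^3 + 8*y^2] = y*(4*y^2 - 27*y + 16)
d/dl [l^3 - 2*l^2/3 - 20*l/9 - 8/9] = 3*l^2 - 4*l/3 - 20/9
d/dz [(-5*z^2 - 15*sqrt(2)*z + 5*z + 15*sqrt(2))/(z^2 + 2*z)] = 15*(-z^2 + sqrt(2)*z^2 - 2*sqrt(2)*z - 2*sqrt(2))/(z^2*(z^2 + 4*z + 4))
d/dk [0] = 0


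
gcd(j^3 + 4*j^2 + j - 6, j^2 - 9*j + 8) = j - 1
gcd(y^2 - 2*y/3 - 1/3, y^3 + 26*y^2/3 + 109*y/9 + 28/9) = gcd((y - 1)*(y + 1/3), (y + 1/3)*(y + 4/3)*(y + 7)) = y + 1/3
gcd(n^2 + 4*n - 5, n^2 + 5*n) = n + 5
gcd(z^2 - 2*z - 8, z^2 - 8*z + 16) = z - 4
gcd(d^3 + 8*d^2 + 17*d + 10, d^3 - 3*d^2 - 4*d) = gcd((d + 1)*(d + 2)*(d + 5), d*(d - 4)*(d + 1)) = d + 1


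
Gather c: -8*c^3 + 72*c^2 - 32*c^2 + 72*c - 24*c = -8*c^3 + 40*c^2 + 48*c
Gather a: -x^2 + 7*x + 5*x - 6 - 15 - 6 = -x^2 + 12*x - 27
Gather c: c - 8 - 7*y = c - 7*y - 8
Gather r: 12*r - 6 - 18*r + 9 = 3 - 6*r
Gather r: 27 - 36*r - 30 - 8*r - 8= -44*r - 11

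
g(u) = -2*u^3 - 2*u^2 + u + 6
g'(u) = -6*u^2 - 4*u + 1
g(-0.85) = 4.93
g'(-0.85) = 0.07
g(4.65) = -233.68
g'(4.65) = -147.34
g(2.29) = -26.22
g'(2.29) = -39.62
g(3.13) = -71.79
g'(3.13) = -70.30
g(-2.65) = 26.52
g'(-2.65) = -30.54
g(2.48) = -34.33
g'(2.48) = -45.82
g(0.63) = 5.34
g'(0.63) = -3.90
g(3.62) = -111.46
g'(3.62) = -92.11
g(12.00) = -3726.00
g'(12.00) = -911.00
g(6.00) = -492.00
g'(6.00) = -239.00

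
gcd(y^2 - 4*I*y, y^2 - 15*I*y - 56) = 1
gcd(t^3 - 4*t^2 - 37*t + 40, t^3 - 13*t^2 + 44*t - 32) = t^2 - 9*t + 8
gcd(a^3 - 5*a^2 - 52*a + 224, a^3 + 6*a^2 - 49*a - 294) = a + 7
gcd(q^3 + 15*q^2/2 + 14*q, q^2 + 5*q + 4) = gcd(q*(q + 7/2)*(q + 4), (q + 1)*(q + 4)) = q + 4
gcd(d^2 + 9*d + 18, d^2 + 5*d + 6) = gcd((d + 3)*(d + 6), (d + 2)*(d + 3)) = d + 3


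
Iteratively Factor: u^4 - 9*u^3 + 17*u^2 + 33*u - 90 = (u - 3)*(u^3 - 6*u^2 - u + 30) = (u - 3)^2*(u^2 - 3*u - 10) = (u - 5)*(u - 3)^2*(u + 2)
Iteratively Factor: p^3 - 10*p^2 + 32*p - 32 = (p - 4)*(p^2 - 6*p + 8) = (p - 4)^2*(p - 2)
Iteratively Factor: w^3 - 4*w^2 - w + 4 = (w + 1)*(w^2 - 5*w + 4) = (w - 1)*(w + 1)*(w - 4)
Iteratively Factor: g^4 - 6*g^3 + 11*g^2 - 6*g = (g - 2)*(g^3 - 4*g^2 + 3*g) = (g - 2)*(g - 1)*(g^2 - 3*g) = (g - 3)*(g - 2)*(g - 1)*(g)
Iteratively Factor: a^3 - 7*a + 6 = (a + 3)*(a^2 - 3*a + 2) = (a - 1)*(a + 3)*(a - 2)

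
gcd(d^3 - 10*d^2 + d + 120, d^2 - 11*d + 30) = d - 5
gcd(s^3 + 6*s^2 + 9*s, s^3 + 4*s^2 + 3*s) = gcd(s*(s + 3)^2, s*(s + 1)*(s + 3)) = s^2 + 3*s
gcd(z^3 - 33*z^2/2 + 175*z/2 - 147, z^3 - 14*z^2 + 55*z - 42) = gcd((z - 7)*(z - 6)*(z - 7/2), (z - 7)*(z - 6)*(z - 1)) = z^2 - 13*z + 42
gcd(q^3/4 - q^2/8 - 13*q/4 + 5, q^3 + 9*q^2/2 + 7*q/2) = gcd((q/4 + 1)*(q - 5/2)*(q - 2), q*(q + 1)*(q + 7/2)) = 1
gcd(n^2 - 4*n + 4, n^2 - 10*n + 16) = n - 2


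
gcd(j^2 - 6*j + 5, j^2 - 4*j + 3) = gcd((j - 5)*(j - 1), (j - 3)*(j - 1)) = j - 1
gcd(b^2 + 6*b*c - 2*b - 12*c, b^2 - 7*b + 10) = b - 2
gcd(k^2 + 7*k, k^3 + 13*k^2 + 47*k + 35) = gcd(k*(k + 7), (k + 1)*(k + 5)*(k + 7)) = k + 7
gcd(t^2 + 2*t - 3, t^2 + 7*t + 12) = t + 3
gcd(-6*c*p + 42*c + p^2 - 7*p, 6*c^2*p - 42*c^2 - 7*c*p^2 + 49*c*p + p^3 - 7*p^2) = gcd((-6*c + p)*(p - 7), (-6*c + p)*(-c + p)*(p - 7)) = -6*c*p + 42*c + p^2 - 7*p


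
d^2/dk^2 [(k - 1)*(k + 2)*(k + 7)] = 6*k + 16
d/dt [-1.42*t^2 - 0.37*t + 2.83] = -2.84*t - 0.37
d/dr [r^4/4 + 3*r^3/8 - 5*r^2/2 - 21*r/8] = r^3 + 9*r^2/8 - 5*r - 21/8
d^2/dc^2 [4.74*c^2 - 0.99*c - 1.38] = 9.48000000000000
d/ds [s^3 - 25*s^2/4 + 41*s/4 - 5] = 3*s^2 - 25*s/2 + 41/4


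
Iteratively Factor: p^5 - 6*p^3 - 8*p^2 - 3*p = (p + 1)*(p^4 - p^3 - 5*p^2 - 3*p) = p*(p + 1)*(p^3 - p^2 - 5*p - 3) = p*(p + 1)^2*(p^2 - 2*p - 3) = p*(p + 1)^3*(p - 3)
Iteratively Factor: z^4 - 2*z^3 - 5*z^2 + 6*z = (z)*(z^3 - 2*z^2 - 5*z + 6) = z*(z + 2)*(z^2 - 4*z + 3) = z*(z - 3)*(z + 2)*(z - 1)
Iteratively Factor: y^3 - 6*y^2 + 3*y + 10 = (y + 1)*(y^2 - 7*y + 10) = (y - 5)*(y + 1)*(y - 2)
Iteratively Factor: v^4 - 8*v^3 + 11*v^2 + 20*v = (v)*(v^3 - 8*v^2 + 11*v + 20) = v*(v - 4)*(v^2 - 4*v - 5) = v*(v - 4)*(v + 1)*(v - 5)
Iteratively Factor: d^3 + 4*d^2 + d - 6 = (d + 3)*(d^2 + d - 2) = (d + 2)*(d + 3)*(d - 1)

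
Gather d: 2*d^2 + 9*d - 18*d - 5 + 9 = 2*d^2 - 9*d + 4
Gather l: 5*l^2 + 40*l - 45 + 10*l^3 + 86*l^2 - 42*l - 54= 10*l^3 + 91*l^2 - 2*l - 99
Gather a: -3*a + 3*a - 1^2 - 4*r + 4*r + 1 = 0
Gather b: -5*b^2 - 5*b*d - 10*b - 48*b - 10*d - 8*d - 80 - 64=-5*b^2 + b*(-5*d - 58) - 18*d - 144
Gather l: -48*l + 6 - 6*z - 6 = -48*l - 6*z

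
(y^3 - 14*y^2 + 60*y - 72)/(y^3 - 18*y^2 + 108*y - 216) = (y - 2)/(y - 6)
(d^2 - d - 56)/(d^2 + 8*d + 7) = (d - 8)/(d + 1)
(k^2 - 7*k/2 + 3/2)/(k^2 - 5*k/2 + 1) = (k - 3)/(k - 2)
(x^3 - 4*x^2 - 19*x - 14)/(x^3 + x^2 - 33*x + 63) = (x^3 - 4*x^2 - 19*x - 14)/(x^3 + x^2 - 33*x + 63)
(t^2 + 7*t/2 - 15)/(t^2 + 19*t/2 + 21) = (2*t - 5)/(2*t + 7)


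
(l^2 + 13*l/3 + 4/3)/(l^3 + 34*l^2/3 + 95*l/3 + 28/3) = 1/(l + 7)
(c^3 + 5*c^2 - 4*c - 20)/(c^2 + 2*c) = c + 3 - 10/c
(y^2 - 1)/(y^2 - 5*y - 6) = (y - 1)/(y - 6)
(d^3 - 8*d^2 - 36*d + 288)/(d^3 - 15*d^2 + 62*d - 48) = (d + 6)/(d - 1)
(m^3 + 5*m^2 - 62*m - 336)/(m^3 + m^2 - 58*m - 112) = (m + 6)/(m + 2)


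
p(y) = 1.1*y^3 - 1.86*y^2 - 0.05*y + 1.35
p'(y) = 3.3*y^2 - 3.72*y - 0.05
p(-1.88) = -12.44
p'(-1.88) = 18.61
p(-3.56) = -71.67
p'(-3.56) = 55.02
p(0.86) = 0.63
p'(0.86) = -0.81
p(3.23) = 18.85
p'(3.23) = 22.36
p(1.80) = 1.65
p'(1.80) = 3.95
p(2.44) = 6.13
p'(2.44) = 10.52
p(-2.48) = -26.74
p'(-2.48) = 29.47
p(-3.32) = -59.24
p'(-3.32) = 48.67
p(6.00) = 171.69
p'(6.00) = 96.43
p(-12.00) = -2166.69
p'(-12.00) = 519.79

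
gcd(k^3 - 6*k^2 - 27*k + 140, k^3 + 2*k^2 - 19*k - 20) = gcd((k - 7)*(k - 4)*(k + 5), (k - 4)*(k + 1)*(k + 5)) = k^2 + k - 20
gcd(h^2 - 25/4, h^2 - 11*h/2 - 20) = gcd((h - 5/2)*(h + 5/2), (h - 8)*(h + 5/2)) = h + 5/2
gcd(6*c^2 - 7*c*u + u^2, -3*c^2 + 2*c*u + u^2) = -c + u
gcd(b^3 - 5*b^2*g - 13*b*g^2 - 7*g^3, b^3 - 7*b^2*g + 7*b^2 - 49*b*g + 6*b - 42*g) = b - 7*g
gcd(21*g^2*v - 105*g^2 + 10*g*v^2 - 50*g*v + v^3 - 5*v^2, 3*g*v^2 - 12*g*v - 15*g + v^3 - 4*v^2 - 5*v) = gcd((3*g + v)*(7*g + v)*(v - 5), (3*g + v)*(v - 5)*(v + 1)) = 3*g*v - 15*g + v^2 - 5*v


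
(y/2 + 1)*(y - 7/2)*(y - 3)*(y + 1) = y^4/2 - 7*y^3/4 - 7*y^2/2 + 37*y/4 + 21/2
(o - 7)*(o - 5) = o^2 - 12*o + 35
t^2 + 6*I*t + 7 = (t - I)*(t + 7*I)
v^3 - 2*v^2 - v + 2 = (v - 2)*(v - 1)*(v + 1)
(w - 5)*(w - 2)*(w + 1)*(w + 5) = w^4 - w^3 - 27*w^2 + 25*w + 50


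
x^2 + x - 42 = (x - 6)*(x + 7)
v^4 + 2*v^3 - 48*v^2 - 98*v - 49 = (v - 7)*(v + 1)^2*(v + 7)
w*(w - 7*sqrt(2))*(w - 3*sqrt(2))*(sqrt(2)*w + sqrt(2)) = sqrt(2)*w^4 - 20*w^3 + sqrt(2)*w^3 - 20*w^2 + 42*sqrt(2)*w^2 + 42*sqrt(2)*w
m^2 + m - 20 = (m - 4)*(m + 5)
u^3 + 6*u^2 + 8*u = u*(u + 2)*(u + 4)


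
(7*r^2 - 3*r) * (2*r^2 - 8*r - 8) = 14*r^4 - 62*r^3 - 32*r^2 + 24*r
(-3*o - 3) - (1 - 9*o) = 6*o - 4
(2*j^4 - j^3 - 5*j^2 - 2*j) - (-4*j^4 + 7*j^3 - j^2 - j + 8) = 6*j^4 - 8*j^3 - 4*j^2 - j - 8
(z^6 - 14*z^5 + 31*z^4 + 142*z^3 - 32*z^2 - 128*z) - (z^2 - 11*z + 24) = z^6 - 14*z^5 + 31*z^4 + 142*z^3 - 33*z^2 - 117*z - 24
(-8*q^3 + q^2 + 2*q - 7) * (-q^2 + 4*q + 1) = 8*q^5 - 33*q^4 - 6*q^3 + 16*q^2 - 26*q - 7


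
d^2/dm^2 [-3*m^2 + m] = -6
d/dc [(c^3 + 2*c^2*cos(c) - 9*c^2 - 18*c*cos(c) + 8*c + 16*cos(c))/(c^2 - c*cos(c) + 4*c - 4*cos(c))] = (-3*c^4*sin(c) + c^4 + 15*c^3*sin(c) - 2*c^3*cos(c) + 8*c^3 + 84*c^2*sin(c) - 2*c^2*cos(c)^2 + 23*c^2*cos(c) - 44*c^2 - 96*c*sin(c) - 16*c*cos(c)^2 + 40*c*cos(c) + 88*cos(c)^2 - 96*cos(c))/((c + 4)^2*(c - cos(c))^2)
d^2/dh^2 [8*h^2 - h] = 16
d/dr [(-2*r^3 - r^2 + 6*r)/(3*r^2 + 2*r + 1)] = 2*(-3*r^4 - 4*r^3 - 13*r^2 - r + 3)/(9*r^4 + 12*r^3 + 10*r^2 + 4*r + 1)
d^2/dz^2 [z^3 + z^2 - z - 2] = 6*z + 2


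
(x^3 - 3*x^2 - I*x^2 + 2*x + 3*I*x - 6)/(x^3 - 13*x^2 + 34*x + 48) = (x^3 - x^2*(3 + I) + x*(2 + 3*I) - 6)/(x^3 - 13*x^2 + 34*x + 48)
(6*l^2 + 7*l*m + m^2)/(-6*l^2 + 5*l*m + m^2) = (-l - m)/(l - m)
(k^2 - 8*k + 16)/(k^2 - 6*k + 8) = (k - 4)/(k - 2)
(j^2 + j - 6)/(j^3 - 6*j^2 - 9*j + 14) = (j^2 + j - 6)/(j^3 - 6*j^2 - 9*j + 14)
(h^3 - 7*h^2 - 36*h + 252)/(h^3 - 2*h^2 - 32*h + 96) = (h^2 - 13*h + 42)/(h^2 - 8*h + 16)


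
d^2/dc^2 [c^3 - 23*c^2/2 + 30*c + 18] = 6*c - 23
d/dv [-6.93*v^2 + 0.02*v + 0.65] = 0.02 - 13.86*v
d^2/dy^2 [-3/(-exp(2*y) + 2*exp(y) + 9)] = 6*((1 - 2*exp(y))*(-exp(2*y) + 2*exp(y) + 9) - 4*(1 - exp(y))^2*exp(y))*exp(y)/(-exp(2*y) + 2*exp(y) + 9)^3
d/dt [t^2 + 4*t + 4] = 2*t + 4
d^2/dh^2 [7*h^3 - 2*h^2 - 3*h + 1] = 42*h - 4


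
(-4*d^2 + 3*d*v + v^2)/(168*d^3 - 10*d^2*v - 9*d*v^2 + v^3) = (-d + v)/(42*d^2 - 13*d*v + v^2)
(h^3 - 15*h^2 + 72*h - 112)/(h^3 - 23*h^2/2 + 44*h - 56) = 2*(h - 7)/(2*h - 7)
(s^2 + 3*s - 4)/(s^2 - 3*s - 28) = (s - 1)/(s - 7)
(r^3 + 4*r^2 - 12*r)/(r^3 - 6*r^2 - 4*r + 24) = r*(r + 6)/(r^2 - 4*r - 12)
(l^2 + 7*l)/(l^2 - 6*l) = (l + 7)/(l - 6)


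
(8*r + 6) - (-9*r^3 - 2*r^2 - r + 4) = 9*r^3 + 2*r^2 + 9*r + 2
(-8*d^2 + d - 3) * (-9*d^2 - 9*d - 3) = 72*d^4 + 63*d^3 + 42*d^2 + 24*d + 9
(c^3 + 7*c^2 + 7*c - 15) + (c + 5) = c^3 + 7*c^2 + 8*c - 10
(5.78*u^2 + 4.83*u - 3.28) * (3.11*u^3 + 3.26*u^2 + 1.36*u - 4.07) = 17.9758*u^5 + 33.8641*u^4 + 13.4058*u^3 - 27.6486*u^2 - 24.1189*u + 13.3496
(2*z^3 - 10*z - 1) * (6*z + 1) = 12*z^4 + 2*z^3 - 60*z^2 - 16*z - 1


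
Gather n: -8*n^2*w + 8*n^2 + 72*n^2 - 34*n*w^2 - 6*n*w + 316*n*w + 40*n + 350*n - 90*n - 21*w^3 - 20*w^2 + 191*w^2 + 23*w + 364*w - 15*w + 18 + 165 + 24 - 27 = n^2*(80 - 8*w) + n*(-34*w^2 + 310*w + 300) - 21*w^3 + 171*w^2 + 372*w + 180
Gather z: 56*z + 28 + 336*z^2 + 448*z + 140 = 336*z^2 + 504*z + 168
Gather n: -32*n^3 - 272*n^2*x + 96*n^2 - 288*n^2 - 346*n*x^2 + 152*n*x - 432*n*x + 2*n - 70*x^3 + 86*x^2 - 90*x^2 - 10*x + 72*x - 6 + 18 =-32*n^3 + n^2*(-272*x - 192) + n*(-346*x^2 - 280*x + 2) - 70*x^3 - 4*x^2 + 62*x + 12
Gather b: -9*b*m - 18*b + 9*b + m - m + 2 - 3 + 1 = b*(-9*m - 9)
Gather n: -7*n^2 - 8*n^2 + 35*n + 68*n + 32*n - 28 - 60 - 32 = -15*n^2 + 135*n - 120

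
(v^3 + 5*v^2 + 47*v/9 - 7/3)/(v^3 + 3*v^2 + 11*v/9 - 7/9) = (v + 3)/(v + 1)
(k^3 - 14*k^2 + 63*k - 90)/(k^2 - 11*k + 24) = (k^2 - 11*k + 30)/(k - 8)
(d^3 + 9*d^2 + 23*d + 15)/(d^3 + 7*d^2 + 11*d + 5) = (d + 3)/(d + 1)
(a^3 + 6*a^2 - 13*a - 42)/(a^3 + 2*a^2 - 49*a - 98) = (a - 3)/(a - 7)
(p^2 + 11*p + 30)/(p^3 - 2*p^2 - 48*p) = (p + 5)/(p*(p - 8))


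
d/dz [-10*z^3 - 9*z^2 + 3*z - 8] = -30*z^2 - 18*z + 3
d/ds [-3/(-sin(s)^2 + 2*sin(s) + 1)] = 6*(1 - sin(s))*cos(s)/(2*sin(s) + cos(s)^2)^2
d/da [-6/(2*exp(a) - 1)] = 12*exp(a)/(2*exp(a) - 1)^2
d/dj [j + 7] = 1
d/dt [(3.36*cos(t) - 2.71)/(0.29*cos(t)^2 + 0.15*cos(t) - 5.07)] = (0.9744*cos(t)^2 - 1.5718*cos(t) + 16.6287)*sin(t)/(0.0841*cos(t)^4 + 0.087*cos(t)^3 - 2.9181*cos(t)^2 - 1.521*cos(t) + 25.7049)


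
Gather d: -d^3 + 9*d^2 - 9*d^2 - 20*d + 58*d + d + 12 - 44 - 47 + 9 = -d^3 + 39*d - 70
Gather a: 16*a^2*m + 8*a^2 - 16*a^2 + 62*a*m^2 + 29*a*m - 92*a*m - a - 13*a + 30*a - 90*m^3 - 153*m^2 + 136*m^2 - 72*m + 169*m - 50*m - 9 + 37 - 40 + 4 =a^2*(16*m - 8) + a*(62*m^2 - 63*m + 16) - 90*m^3 - 17*m^2 + 47*m - 8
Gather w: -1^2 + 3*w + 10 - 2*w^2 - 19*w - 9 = -2*w^2 - 16*w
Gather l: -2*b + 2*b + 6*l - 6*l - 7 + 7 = 0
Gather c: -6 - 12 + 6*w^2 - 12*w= 6*w^2 - 12*w - 18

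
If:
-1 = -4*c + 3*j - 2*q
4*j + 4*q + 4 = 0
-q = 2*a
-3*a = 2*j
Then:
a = 2/7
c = 3/14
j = -3/7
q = -4/7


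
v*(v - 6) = v^2 - 6*v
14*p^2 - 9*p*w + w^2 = (-7*p + w)*(-2*p + w)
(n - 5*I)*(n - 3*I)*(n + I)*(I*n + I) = I*n^4 + 7*n^3 + I*n^3 + 7*n^2 - 7*I*n^2 + 15*n - 7*I*n + 15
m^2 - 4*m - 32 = (m - 8)*(m + 4)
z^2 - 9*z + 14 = (z - 7)*(z - 2)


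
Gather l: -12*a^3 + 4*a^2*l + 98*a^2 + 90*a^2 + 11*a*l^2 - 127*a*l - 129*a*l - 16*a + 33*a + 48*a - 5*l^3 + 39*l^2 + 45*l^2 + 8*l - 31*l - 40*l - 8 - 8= -12*a^3 + 188*a^2 + 65*a - 5*l^3 + l^2*(11*a + 84) + l*(4*a^2 - 256*a - 63) - 16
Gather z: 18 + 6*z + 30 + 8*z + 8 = 14*z + 56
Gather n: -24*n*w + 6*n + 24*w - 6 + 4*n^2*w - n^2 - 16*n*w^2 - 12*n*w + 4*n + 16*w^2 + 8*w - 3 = n^2*(4*w - 1) + n*(-16*w^2 - 36*w + 10) + 16*w^2 + 32*w - 9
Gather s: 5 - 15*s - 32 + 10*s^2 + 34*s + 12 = 10*s^2 + 19*s - 15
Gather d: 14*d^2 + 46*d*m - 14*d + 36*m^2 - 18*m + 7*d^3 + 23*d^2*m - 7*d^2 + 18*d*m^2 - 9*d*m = 7*d^3 + d^2*(23*m + 7) + d*(18*m^2 + 37*m - 14) + 36*m^2 - 18*m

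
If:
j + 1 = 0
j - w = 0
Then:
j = -1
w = -1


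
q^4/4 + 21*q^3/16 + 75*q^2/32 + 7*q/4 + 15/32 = (q/2 + 1/2)^2*(q + 3/4)*(q + 5/2)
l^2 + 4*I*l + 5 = (l - I)*(l + 5*I)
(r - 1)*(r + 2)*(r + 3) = r^3 + 4*r^2 + r - 6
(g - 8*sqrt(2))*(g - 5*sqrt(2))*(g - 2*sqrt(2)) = g^3 - 15*sqrt(2)*g^2 + 132*g - 160*sqrt(2)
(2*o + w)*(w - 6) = 2*o*w - 12*o + w^2 - 6*w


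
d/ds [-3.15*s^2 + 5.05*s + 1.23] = 5.05 - 6.3*s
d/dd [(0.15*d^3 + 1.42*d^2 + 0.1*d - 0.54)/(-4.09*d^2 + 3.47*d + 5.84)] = (-0.6135*d^4 + 1.041*d^3 + 7.9644*d^2 + 12.1684*d + 2.4578)/(16.7281*d^4 - 28.3846*d^3 - 35.7303*d^2 + 40.5296*d + 34.1056)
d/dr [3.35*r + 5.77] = 3.35000000000000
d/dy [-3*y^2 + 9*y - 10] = 9 - 6*y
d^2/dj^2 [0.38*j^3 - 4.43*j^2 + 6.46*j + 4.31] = 2.28*j - 8.86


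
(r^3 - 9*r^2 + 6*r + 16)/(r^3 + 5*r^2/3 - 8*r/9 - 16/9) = 9*(r^3 - 9*r^2 + 6*r + 16)/(9*r^3 + 15*r^2 - 8*r - 16)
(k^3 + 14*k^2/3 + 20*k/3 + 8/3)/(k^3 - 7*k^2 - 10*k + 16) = (3*k^2 + 8*k + 4)/(3*(k^2 - 9*k + 8))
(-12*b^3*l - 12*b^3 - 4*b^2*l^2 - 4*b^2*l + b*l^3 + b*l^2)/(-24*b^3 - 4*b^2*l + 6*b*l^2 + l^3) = b*(6*b*l + 6*b - l^2 - l)/(12*b^2 - 4*b*l - l^2)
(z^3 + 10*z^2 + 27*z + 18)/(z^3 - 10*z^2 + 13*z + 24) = (z^2 + 9*z + 18)/(z^2 - 11*z + 24)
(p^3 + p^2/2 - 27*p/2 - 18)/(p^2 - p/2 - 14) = (2*p^2 + 9*p + 9)/(2*p + 7)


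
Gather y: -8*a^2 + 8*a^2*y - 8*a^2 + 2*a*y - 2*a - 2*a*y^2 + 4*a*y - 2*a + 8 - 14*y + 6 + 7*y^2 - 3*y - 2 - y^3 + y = -16*a^2 - 4*a - y^3 + y^2*(7 - 2*a) + y*(8*a^2 + 6*a - 16) + 12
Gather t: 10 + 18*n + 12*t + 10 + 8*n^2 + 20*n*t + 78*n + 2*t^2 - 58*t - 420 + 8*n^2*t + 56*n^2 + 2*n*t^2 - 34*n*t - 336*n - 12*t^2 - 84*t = 64*n^2 - 240*n + t^2*(2*n - 10) + t*(8*n^2 - 14*n - 130) - 400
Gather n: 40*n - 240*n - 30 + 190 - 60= 100 - 200*n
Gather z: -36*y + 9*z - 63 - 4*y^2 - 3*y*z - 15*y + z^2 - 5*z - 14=-4*y^2 - 51*y + z^2 + z*(4 - 3*y) - 77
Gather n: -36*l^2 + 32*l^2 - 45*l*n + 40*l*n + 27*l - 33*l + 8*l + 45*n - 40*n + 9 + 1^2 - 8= -4*l^2 + 2*l + n*(5 - 5*l) + 2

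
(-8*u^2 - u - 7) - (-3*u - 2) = -8*u^2 + 2*u - 5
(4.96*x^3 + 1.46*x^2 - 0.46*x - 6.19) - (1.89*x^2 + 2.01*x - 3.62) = 4.96*x^3 - 0.43*x^2 - 2.47*x - 2.57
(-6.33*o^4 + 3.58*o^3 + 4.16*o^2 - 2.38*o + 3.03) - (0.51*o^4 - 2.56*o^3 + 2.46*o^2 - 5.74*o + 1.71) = -6.84*o^4 + 6.14*o^3 + 1.7*o^2 + 3.36*o + 1.32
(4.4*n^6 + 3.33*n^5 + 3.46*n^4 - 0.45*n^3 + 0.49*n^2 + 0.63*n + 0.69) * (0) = 0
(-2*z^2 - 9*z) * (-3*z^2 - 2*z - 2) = 6*z^4 + 31*z^3 + 22*z^2 + 18*z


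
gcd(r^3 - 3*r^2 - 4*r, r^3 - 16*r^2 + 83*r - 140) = r - 4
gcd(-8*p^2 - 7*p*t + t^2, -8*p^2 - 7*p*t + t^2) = 8*p^2 + 7*p*t - t^2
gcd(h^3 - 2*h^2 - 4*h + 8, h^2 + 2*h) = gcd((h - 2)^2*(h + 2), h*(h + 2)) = h + 2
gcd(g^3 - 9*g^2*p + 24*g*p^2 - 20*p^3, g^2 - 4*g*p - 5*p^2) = -g + 5*p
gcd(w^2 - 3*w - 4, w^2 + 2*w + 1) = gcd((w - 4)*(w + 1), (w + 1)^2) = w + 1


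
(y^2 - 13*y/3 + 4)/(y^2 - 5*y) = (y^2 - 13*y/3 + 4)/(y*(y - 5))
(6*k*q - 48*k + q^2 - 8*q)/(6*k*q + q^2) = (q - 8)/q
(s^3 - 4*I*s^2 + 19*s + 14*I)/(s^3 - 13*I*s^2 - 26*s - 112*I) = (s + I)/(s - 8*I)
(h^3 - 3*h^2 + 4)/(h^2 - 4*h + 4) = h + 1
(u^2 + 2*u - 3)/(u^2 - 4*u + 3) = (u + 3)/(u - 3)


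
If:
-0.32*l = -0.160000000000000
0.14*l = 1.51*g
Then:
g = 0.05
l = 0.50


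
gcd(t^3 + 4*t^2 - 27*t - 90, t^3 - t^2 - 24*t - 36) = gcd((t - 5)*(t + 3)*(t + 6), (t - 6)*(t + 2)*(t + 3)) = t + 3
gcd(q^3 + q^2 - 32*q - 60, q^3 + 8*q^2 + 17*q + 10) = q^2 + 7*q + 10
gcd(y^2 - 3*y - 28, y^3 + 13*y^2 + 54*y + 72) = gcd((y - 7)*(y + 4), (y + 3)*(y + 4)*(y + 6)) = y + 4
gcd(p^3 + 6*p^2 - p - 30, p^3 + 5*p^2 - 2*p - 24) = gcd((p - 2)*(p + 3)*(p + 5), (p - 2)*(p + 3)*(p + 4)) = p^2 + p - 6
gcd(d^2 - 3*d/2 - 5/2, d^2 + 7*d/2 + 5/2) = d + 1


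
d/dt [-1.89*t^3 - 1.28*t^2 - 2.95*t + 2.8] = -5.67*t^2 - 2.56*t - 2.95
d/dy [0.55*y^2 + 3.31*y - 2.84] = 1.1*y + 3.31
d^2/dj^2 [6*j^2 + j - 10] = 12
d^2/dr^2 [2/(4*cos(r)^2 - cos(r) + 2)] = 2*(64*sin(r)^4 - sin(r)^2 + 17*cos(r) - 3*cos(3*r) - 49)/(4*sin(r)^2 + cos(r) - 6)^3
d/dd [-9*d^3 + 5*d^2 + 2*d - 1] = -27*d^2 + 10*d + 2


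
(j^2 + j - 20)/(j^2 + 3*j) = (j^2 + j - 20)/(j*(j + 3))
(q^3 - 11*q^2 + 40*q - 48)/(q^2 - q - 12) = (q^2 - 7*q + 12)/(q + 3)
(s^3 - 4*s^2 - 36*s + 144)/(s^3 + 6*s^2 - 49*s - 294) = (s^2 - 10*s + 24)/(s^2 - 49)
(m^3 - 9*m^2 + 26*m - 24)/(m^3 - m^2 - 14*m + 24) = (m - 4)/(m + 4)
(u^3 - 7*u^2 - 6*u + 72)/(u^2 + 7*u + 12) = (u^2 - 10*u + 24)/(u + 4)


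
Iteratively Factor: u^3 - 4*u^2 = (u)*(u^2 - 4*u) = u^2*(u - 4)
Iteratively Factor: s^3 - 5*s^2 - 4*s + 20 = (s - 2)*(s^2 - 3*s - 10) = (s - 5)*(s - 2)*(s + 2)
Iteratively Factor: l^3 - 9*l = (l)*(l^2 - 9) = l*(l - 3)*(l + 3)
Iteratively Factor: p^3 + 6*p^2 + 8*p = (p + 2)*(p^2 + 4*p) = (p + 2)*(p + 4)*(p)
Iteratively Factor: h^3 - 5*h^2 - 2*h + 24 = (h - 3)*(h^2 - 2*h - 8) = (h - 4)*(h - 3)*(h + 2)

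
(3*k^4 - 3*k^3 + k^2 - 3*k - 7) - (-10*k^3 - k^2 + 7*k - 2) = 3*k^4 + 7*k^3 + 2*k^2 - 10*k - 5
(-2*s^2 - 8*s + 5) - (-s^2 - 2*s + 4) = -s^2 - 6*s + 1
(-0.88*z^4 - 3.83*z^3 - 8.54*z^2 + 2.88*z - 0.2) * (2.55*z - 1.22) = -2.244*z^5 - 8.6929*z^4 - 17.1044*z^3 + 17.7628*z^2 - 4.0236*z + 0.244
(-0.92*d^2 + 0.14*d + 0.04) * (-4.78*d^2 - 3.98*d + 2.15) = 4.3976*d^4 + 2.9924*d^3 - 2.7264*d^2 + 0.1418*d + 0.086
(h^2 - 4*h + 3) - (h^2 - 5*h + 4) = h - 1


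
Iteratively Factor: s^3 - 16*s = (s - 4)*(s^2 + 4*s) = (s - 4)*(s + 4)*(s)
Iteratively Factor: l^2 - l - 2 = (l + 1)*(l - 2)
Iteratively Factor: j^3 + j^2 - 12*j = (j)*(j^2 + j - 12) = j*(j - 3)*(j + 4)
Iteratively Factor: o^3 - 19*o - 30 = (o + 3)*(o^2 - 3*o - 10) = (o + 2)*(o + 3)*(o - 5)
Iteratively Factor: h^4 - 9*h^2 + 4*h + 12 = (h + 1)*(h^3 - h^2 - 8*h + 12) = (h + 1)*(h + 3)*(h^2 - 4*h + 4) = (h - 2)*(h + 1)*(h + 3)*(h - 2)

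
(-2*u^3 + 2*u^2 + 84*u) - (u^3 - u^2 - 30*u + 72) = -3*u^3 + 3*u^2 + 114*u - 72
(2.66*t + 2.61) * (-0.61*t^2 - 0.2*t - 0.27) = -1.6226*t^3 - 2.1241*t^2 - 1.2402*t - 0.7047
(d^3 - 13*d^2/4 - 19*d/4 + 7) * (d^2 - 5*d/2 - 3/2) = d^5 - 23*d^4/4 + 15*d^3/8 + 95*d^2/4 - 83*d/8 - 21/2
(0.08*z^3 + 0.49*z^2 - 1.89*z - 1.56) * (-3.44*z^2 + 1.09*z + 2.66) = -0.2752*z^5 - 1.5984*z^4 + 7.2485*z^3 + 4.6097*z^2 - 6.7278*z - 4.1496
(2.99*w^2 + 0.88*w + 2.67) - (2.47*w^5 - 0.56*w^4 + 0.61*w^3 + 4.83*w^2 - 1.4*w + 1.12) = -2.47*w^5 + 0.56*w^4 - 0.61*w^3 - 1.84*w^2 + 2.28*w + 1.55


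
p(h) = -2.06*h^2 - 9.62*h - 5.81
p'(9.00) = -46.70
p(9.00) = -259.25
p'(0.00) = -9.62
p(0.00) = -5.81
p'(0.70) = -12.50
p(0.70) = -13.55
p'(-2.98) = 2.66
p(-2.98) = 4.56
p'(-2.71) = 1.55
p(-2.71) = 5.13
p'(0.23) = -10.57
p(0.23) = -8.13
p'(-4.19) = 7.64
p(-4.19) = -1.67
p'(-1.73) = -2.49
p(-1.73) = 4.67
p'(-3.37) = 4.26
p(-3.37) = 3.21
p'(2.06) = -18.11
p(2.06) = -34.37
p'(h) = -4.12*h - 9.62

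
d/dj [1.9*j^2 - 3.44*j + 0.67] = 3.8*j - 3.44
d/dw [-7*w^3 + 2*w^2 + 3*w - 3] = -21*w^2 + 4*w + 3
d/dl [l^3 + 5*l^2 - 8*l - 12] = 3*l^2 + 10*l - 8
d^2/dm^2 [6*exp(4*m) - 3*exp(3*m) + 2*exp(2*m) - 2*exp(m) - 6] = (96*exp(3*m) - 27*exp(2*m) + 8*exp(m) - 2)*exp(m)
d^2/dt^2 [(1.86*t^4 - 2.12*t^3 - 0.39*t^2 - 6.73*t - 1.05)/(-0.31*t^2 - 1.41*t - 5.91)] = (-0.357492*t^6 - 4.878036*t^5 - 42.633432*t^4 - 246.379048*t^3 - 677.279844*t^2 + 373.058964*t - 84.592008)/(0.029791*t^6 + 0.406503*t^5 + 3.552786*t^4 + 18.302787*t^3 + 67.732146*t^2 + 147.745863*t + 206.425071)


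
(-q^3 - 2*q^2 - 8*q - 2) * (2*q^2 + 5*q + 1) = -2*q^5 - 9*q^4 - 27*q^3 - 46*q^2 - 18*q - 2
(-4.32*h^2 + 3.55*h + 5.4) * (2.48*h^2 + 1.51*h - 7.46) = -10.7136*h^4 + 2.2808*h^3 + 50.9797*h^2 - 18.329*h - 40.284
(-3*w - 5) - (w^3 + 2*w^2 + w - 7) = -w^3 - 2*w^2 - 4*w + 2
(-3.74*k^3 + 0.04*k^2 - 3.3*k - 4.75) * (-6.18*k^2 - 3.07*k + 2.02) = 23.1132*k^5 + 11.2346*k^4 + 12.7164*k^3 + 39.5668*k^2 + 7.9165*k - 9.595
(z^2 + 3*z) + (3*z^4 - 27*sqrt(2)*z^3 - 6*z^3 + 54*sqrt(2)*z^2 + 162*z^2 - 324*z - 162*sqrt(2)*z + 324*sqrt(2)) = 3*z^4 - 27*sqrt(2)*z^3 - 6*z^3 + 54*sqrt(2)*z^2 + 163*z^2 - 321*z - 162*sqrt(2)*z + 324*sqrt(2)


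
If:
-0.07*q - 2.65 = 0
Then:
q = -37.86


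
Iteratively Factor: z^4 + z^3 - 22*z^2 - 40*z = (z - 5)*(z^3 + 6*z^2 + 8*z) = z*(z - 5)*(z^2 + 6*z + 8) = z*(z - 5)*(z + 4)*(z + 2)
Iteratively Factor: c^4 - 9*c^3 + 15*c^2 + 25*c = (c)*(c^3 - 9*c^2 + 15*c + 25) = c*(c - 5)*(c^2 - 4*c - 5) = c*(c - 5)*(c + 1)*(c - 5)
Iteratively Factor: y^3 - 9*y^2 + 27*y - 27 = (y - 3)*(y^2 - 6*y + 9) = (y - 3)^2*(y - 3)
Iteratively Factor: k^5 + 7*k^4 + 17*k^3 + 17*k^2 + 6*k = (k)*(k^4 + 7*k^3 + 17*k^2 + 17*k + 6) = k*(k + 1)*(k^3 + 6*k^2 + 11*k + 6) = k*(k + 1)*(k + 3)*(k^2 + 3*k + 2) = k*(k + 1)*(k + 2)*(k + 3)*(k + 1)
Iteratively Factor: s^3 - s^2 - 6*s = (s - 3)*(s^2 + 2*s) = s*(s - 3)*(s + 2)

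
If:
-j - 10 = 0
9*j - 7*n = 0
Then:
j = -10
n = -90/7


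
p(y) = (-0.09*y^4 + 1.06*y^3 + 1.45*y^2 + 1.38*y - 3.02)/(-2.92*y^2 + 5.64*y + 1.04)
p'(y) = (5.84*y - 5.64)*(-0.09*y^4 + 1.06*y^3 + 1.45*y^2 + 1.38*y - 3.02)/(-2.92*y^2 + 5.64*y + 1.04)^2 + (-0.36*y^3 + 3.18*y^2 + 2.9*y + 1.38)/(-2.92*y^2 + 5.64*y + 1.04) = (0.5256*y^5 - 4.618*y^4 + 11.5824*y^3 + 15.5148*y^2 - 14.6208*y + 18.468)/(8.5264*y^4 - 32.9376*y^3 + 25.736*y^2 + 11.7312*y + 1.0816)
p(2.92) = -4.50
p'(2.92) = 3.16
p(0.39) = -0.79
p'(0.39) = 2.01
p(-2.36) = 0.52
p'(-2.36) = -0.24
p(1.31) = 0.99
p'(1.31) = 3.46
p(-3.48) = 0.89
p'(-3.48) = -0.40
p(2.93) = -4.47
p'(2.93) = 3.08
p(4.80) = -2.72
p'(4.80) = 0.31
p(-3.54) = 0.92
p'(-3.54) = -0.41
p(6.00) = -2.42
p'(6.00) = 0.22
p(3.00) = -4.27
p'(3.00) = 2.61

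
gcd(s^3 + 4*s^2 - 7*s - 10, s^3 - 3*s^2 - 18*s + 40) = s - 2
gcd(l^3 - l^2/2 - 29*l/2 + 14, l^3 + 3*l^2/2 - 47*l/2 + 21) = l^2 - 9*l/2 + 7/2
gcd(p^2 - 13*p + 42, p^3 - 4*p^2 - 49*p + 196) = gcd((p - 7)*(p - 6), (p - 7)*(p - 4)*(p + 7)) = p - 7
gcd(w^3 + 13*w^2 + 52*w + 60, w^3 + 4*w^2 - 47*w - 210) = w^2 + 11*w + 30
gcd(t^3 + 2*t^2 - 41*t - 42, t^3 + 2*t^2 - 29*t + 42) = t + 7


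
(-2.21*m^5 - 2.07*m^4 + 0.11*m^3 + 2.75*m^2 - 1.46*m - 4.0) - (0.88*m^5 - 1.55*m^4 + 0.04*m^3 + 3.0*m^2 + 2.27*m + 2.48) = -3.09*m^5 - 0.52*m^4 + 0.07*m^3 - 0.25*m^2 - 3.73*m - 6.48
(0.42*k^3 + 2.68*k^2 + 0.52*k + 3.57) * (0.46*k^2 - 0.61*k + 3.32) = 0.1932*k^5 + 0.9766*k^4 - 0.00120000000000009*k^3 + 10.2226*k^2 - 0.4513*k + 11.8524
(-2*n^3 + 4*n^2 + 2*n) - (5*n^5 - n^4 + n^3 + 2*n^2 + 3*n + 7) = -5*n^5 + n^4 - 3*n^3 + 2*n^2 - n - 7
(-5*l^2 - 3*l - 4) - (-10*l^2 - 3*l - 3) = 5*l^2 - 1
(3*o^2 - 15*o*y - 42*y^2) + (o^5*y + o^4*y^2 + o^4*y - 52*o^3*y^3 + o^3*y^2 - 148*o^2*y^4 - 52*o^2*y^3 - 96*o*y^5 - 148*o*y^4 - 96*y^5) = o^5*y + o^4*y^2 + o^4*y - 52*o^3*y^3 + o^3*y^2 - 148*o^2*y^4 - 52*o^2*y^3 + 3*o^2 - 96*o*y^5 - 148*o*y^4 - 15*o*y - 96*y^5 - 42*y^2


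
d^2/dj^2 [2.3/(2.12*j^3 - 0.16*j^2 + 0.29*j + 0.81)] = ((0.736 - 29.256*j)*(2.12*j^3 - 0.16*j^2 + 0.29*j + 0.81) + 2.3*(6.36*j^2 - 0.32*j + 0.29)*(12.72*j^2 - 0.64*j + 0.58))/(2.12*j^3 - 0.16*j^2 + 0.29*j + 0.81)^3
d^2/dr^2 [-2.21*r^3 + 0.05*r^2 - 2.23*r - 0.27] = 0.1 - 13.26*r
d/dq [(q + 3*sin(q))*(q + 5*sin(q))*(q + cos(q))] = -(q + 3*sin(q))*(q + 5*sin(q))*(sin(q) - 1) + (q + 3*sin(q))*(q + cos(q))*(5*cos(q) + 1) + (q + 5*sin(q))*(q + cos(q))*(3*cos(q) + 1)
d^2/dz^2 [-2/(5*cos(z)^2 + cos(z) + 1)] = 2*(100*sin(z)^4 - 31*sin(z)^2 - 79*cos(z)/4 + 15*cos(3*z)/4 - 61)/(-5*sin(z)^2 + cos(z) + 6)^3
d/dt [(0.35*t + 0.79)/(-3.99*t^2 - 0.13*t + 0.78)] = (1.3965*t^2 + 6.3042*t + 0.3757)/(15.9201*t^4 + 1.0374*t^3 - 6.2075*t^2 - 0.2028*t + 0.6084)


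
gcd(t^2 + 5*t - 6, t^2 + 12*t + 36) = t + 6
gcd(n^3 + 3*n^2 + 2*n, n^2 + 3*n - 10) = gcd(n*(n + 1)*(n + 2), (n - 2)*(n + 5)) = 1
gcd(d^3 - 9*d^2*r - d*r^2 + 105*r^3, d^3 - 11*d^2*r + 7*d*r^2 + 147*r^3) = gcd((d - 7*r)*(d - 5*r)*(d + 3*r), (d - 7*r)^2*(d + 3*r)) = -d^2 + 4*d*r + 21*r^2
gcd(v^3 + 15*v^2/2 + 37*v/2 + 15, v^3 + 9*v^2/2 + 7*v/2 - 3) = v^2 + 5*v + 6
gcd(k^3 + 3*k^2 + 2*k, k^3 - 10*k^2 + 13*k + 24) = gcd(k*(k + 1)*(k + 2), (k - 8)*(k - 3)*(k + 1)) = k + 1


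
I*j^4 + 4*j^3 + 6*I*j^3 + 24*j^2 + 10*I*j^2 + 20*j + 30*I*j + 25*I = (j + 5)*(j - 5*I)*(j + I)*(I*j + I)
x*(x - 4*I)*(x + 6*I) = x^3 + 2*I*x^2 + 24*x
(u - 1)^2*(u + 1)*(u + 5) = u^4 + 4*u^3 - 6*u^2 - 4*u + 5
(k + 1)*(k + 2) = k^2 + 3*k + 2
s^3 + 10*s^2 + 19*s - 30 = (s - 1)*(s + 5)*(s + 6)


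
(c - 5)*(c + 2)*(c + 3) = c^3 - 19*c - 30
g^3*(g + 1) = g^4 + g^3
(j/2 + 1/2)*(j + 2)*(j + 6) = j^3/2 + 9*j^2/2 + 10*j + 6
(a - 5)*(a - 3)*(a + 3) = a^3 - 5*a^2 - 9*a + 45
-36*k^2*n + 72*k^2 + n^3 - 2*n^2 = (-6*k + n)*(6*k + n)*(n - 2)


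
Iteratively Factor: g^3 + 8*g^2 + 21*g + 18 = (g + 3)*(g^2 + 5*g + 6) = (g + 3)^2*(g + 2)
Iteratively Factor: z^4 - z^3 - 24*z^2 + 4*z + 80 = (z + 2)*(z^3 - 3*z^2 - 18*z + 40) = (z - 5)*(z + 2)*(z^2 + 2*z - 8) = (z - 5)*(z + 2)*(z + 4)*(z - 2)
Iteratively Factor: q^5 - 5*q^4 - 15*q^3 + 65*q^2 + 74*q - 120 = (q + 3)*(q^4 - 8*q^3 + 9*q^2 + 38*q - 40) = (q + 2)*(q + 3)*(q^3 - 10*q^2 + 29*q - 20) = (q - 4)*(q + 2)*(q + 3)*(q^2 - 6*q + 5) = (q - 5)*(q - 4)*(q + 2)*(q + 3)*(q - 1)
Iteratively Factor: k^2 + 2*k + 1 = (k + 1)*(k + 1)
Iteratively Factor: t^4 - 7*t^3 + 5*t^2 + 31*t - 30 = (t + 2)*(t^3 - 9*t^2 + 23*t - 15) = (t - 5)*(t + 2)*(t^2 - 4*t + 3) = (t - 5)*(t - 3)*(t + 2)*(t - 1)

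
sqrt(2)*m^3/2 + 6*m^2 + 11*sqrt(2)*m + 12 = (m + 2*sqrt(2))*(m + 3*sqrt(2))*(sqrt(2)*m/2 + 1)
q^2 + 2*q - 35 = (q - 5)*(q + 7)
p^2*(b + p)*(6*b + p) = 6*b^2*p^2 + 7*b*p^3 + p^4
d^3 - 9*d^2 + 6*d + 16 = (d - 8)*(d - 2)*(d + 1)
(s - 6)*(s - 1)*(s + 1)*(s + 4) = s^4 - 2*s^3 - 25*s^2 + 2*s + 24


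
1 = 1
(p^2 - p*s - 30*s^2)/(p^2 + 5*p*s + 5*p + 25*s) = (p - 6*s)/(p + 5)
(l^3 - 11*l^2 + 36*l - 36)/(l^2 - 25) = (l^3 - 11*l^2 + 36*l - 36)/(l^2 - 25)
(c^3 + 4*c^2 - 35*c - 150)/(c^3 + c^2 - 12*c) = (c^3 + 4*c^2 - 35*c - 150)/(c*(c^2 + c - 12))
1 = 1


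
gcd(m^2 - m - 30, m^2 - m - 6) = 1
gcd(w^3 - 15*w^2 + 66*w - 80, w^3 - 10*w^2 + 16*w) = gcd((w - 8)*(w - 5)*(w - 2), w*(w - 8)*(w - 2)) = w^2 - 10*w + 16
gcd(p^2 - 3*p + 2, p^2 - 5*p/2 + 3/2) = p - 1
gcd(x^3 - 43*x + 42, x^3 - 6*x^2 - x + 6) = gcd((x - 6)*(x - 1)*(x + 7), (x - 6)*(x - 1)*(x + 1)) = x^2 - 7*x + 6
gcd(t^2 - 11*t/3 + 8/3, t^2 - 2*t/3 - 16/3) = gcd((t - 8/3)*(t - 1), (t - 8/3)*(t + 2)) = t - 8/3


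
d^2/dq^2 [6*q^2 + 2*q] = 12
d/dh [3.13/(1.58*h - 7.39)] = -4.9454/(1.58*h - 7.39)^2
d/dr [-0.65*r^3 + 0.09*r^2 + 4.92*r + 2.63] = -1.95*r^2 + 0.18*r + 4.92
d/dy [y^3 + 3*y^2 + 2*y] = 3*y^2 + 6*y + 2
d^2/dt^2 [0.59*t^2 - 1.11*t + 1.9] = 1.18000000000000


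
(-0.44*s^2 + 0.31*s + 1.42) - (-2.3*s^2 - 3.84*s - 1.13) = 1.86*s^2 + 4.15*s + 2.55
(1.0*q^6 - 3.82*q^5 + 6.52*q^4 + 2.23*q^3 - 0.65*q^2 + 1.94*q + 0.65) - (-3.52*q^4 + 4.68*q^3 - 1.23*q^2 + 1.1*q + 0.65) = 1.0*q^6 - 3.82*q^5 + 10.04*q^4 - 2.45*q^3 + 0.58*q^2 + 0.84*q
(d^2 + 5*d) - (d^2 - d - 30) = 6*d + 30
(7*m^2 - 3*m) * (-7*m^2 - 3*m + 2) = -49*m^4 + 23*m^2 - 6*m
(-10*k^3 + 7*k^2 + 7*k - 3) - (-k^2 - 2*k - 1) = -10*k^3 + 8*k^2 + 9*k - 2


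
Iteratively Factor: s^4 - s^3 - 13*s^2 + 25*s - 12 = (s + 4)*(s^3 - 5*s^2 + 7*s - 3) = (s - 1)*(s + 4)*(s^2 - 4*s + 3) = (s - 3)*(s - 1)*(s + 4)*(s - 1)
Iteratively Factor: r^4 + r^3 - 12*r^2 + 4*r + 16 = (r - 2)*(r^3 + 3*r^2 - 6*r - 8) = (r - 2)*(r + 4)*(r^2 - r - 2) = (r - 2)^2*(r + 4)*(r + 1)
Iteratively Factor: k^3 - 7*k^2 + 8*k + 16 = (k + 1)*(k^2 - 8*k + 16) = (k - 4)*(k + 1)*(k - 4)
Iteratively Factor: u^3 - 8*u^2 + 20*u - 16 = (u - 4)*(u^2 - 4*u + 4) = (u - 4)*(u - 2)*(u - 2)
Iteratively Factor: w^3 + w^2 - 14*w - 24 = (w + 3)*(w^2 - 2*w - 8) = (w + 2)*(w + 3)*(w - 4)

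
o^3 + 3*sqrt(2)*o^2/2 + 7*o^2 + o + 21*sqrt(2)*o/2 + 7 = (o + 7)*(o + sqrt(2)/2)*(o + sqrt(2))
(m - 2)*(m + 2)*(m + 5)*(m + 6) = m^4 + 11*m^3 + 26*m^2 - 44*m - 120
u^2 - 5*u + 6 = (u - 3)*(u - 2)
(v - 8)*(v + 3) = v^2 - 5*v - 24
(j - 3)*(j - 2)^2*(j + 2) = j^4 - 5*j^3 + 2*j^2 + 20*j - 24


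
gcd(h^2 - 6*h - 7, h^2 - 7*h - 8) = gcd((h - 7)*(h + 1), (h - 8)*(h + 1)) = h + 1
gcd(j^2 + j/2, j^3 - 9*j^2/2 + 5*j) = j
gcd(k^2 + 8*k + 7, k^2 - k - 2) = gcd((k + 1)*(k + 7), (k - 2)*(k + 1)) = k + 1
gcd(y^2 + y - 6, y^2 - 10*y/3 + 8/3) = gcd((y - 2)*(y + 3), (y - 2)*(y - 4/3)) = y - 2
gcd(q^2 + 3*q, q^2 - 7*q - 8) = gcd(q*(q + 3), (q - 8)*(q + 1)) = 1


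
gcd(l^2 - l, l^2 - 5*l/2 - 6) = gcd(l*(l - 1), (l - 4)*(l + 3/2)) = 1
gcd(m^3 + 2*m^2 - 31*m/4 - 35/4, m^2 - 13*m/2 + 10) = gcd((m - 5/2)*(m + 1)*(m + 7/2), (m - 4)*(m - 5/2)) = m - 5/2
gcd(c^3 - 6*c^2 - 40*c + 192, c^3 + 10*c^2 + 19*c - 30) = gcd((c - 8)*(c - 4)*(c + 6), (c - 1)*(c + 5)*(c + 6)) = c + 6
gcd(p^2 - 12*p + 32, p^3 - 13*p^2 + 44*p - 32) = p^2 - 12*p + 32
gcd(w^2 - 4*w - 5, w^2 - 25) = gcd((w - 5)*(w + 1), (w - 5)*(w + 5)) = w - 5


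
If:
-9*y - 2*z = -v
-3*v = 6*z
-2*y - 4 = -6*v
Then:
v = 18/25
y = 4/25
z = -9/25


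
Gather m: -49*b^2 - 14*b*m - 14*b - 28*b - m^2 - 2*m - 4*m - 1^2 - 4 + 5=-49*b^2 - 42*b - m^2 + m*(-14*b - 6)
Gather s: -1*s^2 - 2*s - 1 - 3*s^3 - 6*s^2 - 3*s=-3*s^3 - 7*s^2 - 5*s - 1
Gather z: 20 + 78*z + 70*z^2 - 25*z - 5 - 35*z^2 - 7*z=35*z^2 + 46*z + 15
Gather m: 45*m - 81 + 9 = 45*m - 72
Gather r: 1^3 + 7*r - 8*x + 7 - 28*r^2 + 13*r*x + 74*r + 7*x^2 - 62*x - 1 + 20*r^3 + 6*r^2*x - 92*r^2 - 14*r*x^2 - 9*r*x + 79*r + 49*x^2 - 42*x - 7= 20*r^3 + r^2*(6*x - 120) + r*(-14*x^2 + 4*x + 160) + 56*x^2 - 112*x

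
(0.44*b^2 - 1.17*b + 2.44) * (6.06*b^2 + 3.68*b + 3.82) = 2.6664*b^4 - 5.471*b^3 + 12.1616*b^2 + 4.5098*b + 9.3208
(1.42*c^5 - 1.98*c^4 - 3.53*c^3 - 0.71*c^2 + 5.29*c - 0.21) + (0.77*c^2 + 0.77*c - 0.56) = 1.42*c^5 - 1.98*c^4 - 3.53*c^3 + 0.0600000000000001*c^2 + 6.06*c - 0.77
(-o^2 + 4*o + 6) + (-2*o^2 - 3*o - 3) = -3*o^2 + o + 3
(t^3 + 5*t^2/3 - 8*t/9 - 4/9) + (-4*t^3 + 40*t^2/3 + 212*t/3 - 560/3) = -3*t^3 + 15*t^2 + 628*t/9 - 1684/9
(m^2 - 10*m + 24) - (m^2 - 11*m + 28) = m - 4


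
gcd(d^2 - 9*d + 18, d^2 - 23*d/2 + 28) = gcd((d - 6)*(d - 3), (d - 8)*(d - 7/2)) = 1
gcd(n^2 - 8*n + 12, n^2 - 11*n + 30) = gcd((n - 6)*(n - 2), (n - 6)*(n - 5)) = n - 6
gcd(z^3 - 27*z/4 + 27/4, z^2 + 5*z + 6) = z + 3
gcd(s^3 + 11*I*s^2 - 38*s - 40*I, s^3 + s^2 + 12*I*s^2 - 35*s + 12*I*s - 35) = s + 5*I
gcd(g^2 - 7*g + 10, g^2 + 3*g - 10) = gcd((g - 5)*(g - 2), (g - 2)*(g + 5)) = g - 2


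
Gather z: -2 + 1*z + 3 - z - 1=0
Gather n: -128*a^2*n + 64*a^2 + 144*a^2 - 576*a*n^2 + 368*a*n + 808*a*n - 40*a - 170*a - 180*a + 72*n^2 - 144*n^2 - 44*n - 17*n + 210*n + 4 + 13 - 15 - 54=208*a^2 - 390*a + n^2*(-576*a - 72) + n*(-128*a^2 + 1176*a + 149) - 52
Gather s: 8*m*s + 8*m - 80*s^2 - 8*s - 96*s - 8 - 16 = 8*m - 80*s^2 + s*(8*m - 104) - 24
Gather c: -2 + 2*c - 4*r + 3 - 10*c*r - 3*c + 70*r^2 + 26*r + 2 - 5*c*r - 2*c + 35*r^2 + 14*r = c*(-15*r - 3) + 105*r^2 + 36*r + 3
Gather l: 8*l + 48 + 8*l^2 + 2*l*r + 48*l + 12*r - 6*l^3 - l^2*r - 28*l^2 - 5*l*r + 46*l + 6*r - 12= -6*l^3 + l^2*(-r - 20) + l*(102 - 3*r) + 18*r + 36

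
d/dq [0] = 0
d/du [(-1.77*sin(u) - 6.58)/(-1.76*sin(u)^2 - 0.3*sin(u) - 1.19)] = (-3.1152*sin(u)^2 - 23.1616*sin(u) + 0.1323)*cos(u)/(3.0976*sin(u)^4 + 1.056*sin(u)^3 + 4.2788*sin(u)^2 + 0.714*sin(u) + 1.4161)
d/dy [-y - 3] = -1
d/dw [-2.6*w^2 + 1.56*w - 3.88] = 1.56 - 5.2*w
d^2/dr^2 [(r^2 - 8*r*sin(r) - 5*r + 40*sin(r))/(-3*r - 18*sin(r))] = 14*(-r^3*sin(r) + 5*r^2*sin(r) - 3*r^2*cos(2*r) - 9*r^2 + 12*r*sin(2*r) + 10*r*cos(r) + 15*r*cos(2*r) + 45*r - 10*sin(r) - 30*sin(2*r) + 6*cos(2*r) - 6)/(3*(r + 6*sin(r))^3)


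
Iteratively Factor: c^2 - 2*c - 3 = (c + 1)*(c - 3)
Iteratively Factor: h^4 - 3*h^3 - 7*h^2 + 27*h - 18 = (h - 2)*(h^3 - h^2 - 9*h + 9) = (h - 3)*(h - 2)*(h^2 + 2*h - 3) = (h - 3)*(h - 2)*(h - 1)*(h + 3)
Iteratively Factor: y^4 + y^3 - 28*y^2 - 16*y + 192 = (y - 4)*(y^3 + 5*y^2 - 8*y - 48) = (y - 4)*(y + 4)*(y^2 + y - 12) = (y - 4)*(y - 3)*(y + 4)*(y + 4)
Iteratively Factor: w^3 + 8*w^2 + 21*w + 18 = (w + 2)*(w^2 + 6*w + 9) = (w + 2)*(w + 3)*(w + 3)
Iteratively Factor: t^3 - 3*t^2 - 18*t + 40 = (t + 4)*(t^2 - 7*t + 10) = (t - 5)*(t + 4)*(t - 2)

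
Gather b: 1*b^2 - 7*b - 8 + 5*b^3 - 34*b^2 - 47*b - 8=5*b^3 - 33*b^2 - 54*b - 16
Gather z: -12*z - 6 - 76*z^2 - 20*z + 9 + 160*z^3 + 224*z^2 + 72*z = 160*z^3 + 148*z^2 + 40*z + 3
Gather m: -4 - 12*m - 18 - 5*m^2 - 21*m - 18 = -5*m^2 - 33*m - 40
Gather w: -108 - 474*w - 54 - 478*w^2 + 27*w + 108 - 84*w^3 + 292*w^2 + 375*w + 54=-84*w^3 - 186*w^2 - 72*w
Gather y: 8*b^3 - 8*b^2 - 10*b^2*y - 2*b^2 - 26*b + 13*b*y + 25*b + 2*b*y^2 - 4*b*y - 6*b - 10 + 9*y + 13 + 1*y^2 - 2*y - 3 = 8*b^3 - 10*b^2 - 7*b + y^2*(2*b + 1) + y*(-10*b^2 + 9*b + 7)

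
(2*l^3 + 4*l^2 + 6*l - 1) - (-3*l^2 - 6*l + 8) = 2*l^3 + 7*l^2 + 12*l - 9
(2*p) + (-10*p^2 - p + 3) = -10*p^2 + p + 3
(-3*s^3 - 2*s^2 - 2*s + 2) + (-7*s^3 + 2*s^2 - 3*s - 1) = -10*s^3 - 5*s + 1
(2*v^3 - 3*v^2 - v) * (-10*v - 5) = -20*v^4 + 20*v^3 + 25*v^2 + 5*v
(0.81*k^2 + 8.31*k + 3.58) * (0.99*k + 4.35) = 0.8019*k^3 + 11.7504*k^2 + 39.6927*k + 15.573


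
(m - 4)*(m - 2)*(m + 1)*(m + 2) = m^4 - 3*m^3 - 8*m^2 + 12*m + 16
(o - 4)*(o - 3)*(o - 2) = o^3 - 9*o^2 + 26*o - 24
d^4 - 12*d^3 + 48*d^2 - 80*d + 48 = (d - 6)*(d - 2)^3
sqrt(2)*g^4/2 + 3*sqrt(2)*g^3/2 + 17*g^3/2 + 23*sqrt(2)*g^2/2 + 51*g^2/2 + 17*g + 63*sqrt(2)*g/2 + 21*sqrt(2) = (g + 1)*(g + 3*sqrt(2)/2)*(g + 7*sqrt(2))*(sqrt(2)*g/2 + sqrt(2))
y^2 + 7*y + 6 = (y + 1)*(y + 6)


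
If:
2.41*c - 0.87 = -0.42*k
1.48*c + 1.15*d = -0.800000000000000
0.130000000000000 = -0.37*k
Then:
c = 0.42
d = -1.24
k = -0.35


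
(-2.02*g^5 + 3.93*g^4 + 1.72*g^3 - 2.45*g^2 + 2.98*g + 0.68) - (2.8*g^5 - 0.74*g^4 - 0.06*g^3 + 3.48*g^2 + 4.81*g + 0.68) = -4.82*g^5 + 4.67*g^4 + 1.78*g^3 - 5.93*g^2 - 1.83*g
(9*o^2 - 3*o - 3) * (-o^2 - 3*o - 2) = -9*o^4 - 24*o^3 - 6*o^2 + 15*o + 6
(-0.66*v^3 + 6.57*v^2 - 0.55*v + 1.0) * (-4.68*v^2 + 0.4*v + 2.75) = 3.0888*v^5 - 31.0116*v^4 + 3.387*v^3 + 13.1675*v^2 - 1.1125*v + 2.75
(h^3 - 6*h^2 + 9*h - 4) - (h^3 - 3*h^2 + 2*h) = -3*h^2 + 7*h - 4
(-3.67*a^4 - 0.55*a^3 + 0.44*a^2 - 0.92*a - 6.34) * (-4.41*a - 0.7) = 16.1847*a^5 + 4.9945*a^4 - 1.5554*a^3 + 3.7492*a^2 + 28.6034*a + 4.438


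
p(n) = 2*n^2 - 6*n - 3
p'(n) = 4*n - 6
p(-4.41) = 62.36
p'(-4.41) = -23.64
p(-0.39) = -0.36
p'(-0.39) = -7.56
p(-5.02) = 77.52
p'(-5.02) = -26.08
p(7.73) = 70.13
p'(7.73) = 24.92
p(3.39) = -0.36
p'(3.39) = 7.56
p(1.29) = -7.41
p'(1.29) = -0.84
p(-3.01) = 33.18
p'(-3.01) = -18.04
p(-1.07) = 5.71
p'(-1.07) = -10.28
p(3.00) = -3.00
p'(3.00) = 6.00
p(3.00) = -3.00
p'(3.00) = 6.00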